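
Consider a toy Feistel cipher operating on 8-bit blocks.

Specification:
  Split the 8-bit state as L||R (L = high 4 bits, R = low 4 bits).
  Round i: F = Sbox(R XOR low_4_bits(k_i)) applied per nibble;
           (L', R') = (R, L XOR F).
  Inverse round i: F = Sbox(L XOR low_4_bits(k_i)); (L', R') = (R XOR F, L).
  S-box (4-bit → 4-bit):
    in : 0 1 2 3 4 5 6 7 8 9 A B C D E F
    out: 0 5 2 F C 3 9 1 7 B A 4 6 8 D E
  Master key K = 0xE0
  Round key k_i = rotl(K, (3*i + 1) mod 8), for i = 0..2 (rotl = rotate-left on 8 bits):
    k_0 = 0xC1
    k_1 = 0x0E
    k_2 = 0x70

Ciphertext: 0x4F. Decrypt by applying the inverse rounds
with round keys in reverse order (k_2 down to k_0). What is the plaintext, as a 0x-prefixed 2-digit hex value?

s_0 = ciphertext = 0x4F
s_1 = InvRound(s_0, k_2) = 0x34
s_2 = InvRound(s_1, k_1) = 0xC3
s_3 = InvRound(s_2, k_0) = 0xBC

0xBC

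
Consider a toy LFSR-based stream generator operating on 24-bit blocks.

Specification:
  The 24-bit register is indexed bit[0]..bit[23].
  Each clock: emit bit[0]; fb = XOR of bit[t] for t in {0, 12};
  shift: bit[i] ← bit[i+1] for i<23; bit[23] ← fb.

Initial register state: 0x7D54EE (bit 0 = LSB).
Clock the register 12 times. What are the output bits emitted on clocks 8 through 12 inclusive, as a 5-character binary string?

reg_0 = 0x7D54EE
clock 1: out=0, reg = 0xBEAA77
clock 2: out=1, reg = 0xDF553B
clock 3: out=1, reg = 0x6FAA9D
clock 4: out=1, reg = 0xB7D54E
clock 5: out=0, reg = 0xDBEAA7
clock 6: out=1, reg = 0xEDF553
clock 7: out=1, reg = 0x76FAA9
clock 8: out=1, reg = 0x3B7D54
clock 9: out=0, reg = 0x9DBEAA
clock 10: out=0, reg = 0xCEDF55
clock 11: out=1, reg = 0x676FAA
clock 12: out=0, reg = 0x33B7D5

10010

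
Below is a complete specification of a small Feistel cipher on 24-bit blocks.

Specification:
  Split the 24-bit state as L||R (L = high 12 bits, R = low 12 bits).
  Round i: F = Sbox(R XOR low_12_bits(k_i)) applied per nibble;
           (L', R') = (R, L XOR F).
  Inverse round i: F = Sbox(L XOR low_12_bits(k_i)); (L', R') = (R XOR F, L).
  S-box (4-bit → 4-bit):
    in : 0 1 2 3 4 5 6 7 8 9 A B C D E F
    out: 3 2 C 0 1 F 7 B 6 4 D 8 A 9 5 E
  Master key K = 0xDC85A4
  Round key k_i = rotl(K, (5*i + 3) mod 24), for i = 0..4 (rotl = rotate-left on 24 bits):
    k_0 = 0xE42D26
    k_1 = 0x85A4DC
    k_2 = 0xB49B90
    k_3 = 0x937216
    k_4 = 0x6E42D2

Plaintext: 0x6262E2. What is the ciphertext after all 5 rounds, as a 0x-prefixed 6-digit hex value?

s_0 = plaintext = 0x6262E2
s_1 = Round(s_0, k_0) = 0x2E2887
s_2 = Round(s_1, k_1) = 0x88781A
s_3 = Round(s_2, k_2) = 0x81A8EA
s_4 = Round(s_3, k_3) = 0x8EA5F0
s_5 = Round(s_4, k_4) = 0x5F0326

0x5F0326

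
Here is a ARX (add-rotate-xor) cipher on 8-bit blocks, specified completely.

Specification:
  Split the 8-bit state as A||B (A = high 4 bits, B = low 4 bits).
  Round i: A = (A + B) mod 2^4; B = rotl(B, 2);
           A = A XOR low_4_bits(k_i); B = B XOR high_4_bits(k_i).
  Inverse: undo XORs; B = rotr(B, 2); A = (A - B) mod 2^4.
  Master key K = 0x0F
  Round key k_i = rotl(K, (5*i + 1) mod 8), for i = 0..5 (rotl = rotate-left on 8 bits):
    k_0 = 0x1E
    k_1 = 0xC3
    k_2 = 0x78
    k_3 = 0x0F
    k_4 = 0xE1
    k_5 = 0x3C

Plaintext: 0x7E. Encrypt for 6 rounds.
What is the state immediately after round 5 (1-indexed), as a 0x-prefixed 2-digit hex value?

0x90

s_0 = plaintext = 0x7E
s_1 = Round(s_0, k_0) = 0xBA
s_2 = Round(s_1, k_1) = 0x66
s_3 = Round(s_2, k_2) = 0x4E
s_4 = Round(s_3, k_3) = 0xDB
s_5 = Round(s_4, k_4) = 0x90
s_6 = Round(s_5, k_5) = 0x53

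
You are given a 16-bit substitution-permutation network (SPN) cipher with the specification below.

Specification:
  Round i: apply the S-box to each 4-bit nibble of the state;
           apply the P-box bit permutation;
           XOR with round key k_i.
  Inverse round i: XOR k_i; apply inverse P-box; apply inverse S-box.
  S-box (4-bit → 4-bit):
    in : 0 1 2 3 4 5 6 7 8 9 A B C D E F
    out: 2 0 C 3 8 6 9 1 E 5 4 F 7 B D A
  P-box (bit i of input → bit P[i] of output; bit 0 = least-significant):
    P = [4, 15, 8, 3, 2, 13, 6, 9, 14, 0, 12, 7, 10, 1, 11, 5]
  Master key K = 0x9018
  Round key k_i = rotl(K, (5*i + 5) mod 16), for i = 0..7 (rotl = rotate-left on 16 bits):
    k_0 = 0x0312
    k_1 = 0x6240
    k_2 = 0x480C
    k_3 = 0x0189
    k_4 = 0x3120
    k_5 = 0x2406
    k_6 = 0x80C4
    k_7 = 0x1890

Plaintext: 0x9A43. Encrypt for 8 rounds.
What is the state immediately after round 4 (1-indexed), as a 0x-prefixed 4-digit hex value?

s_0 = plaintext = 0x9A43
s_1 = Round(s_0, k_0) = 0x9D02
s_2 = Round(s_1, k_1) = 0x0FC9
s_3 = Round(s_2, k_2) = 0x69DB
s_4 = Round(s_3, k_3) = 0xF6B5
s_5 = Round(s_4, k_4) = 0xD2C6
s_6 = Round(s_5, k_5) = 0x10F8
s_7 = Round(s_6, k_6) = 0x23CD
s_8 = Round(s_7, k_7) = 0xF0ED

0xF6B5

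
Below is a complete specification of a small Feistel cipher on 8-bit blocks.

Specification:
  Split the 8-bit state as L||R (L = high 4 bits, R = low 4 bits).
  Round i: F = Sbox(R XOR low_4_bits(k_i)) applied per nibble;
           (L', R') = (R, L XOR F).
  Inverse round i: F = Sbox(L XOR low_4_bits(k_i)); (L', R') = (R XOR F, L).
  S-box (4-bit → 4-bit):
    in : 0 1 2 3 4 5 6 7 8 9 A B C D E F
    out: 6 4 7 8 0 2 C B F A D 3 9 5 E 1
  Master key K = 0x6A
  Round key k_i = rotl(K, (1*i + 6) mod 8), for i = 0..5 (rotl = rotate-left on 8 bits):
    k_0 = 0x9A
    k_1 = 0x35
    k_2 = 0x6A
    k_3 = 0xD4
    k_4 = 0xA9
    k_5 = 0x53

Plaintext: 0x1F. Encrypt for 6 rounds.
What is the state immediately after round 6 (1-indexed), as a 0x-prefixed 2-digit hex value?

s_0 = plaintext = 0x1F
s_1 = Round(s_0, k_0) = 0xF3
s_2 = Round(s_1, k_1) = 0x33
s_3 = Round(s_2, k_2) = 0x39
s_4 = Round(s_3, k_3) = 0x96
s_5 = Round(s_4, k_4) = 0x68
s_6 = Round(s_5, k_5) = 0x85

0x85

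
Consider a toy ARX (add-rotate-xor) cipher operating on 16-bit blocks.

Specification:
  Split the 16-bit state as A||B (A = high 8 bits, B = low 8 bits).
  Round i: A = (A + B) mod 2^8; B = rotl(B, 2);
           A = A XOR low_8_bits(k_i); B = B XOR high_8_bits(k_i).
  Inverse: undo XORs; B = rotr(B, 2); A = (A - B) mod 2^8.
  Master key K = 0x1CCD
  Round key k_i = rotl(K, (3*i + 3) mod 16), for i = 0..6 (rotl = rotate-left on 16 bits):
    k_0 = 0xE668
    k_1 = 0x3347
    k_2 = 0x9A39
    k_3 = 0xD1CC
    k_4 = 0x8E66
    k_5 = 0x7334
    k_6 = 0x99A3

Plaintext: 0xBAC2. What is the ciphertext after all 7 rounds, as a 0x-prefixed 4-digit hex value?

s_0 = plaintext = 0xBAC2
s_1 = Round(s_0, k_0) = 0x14ED
s_2 = Round(s_1, k_1) = 0x4684
s_3 = Round(s_2, k_2) = 0xF388
s_4 = Round(s_3, k_3) = 0xB7F3
s_5 = Round(s_4, k_4) = 0xCC41
s_6 = Round(s_5, k_5) = 0x3976
s_7 = Round(s_6, k_6) = 0x0C40

0x0C40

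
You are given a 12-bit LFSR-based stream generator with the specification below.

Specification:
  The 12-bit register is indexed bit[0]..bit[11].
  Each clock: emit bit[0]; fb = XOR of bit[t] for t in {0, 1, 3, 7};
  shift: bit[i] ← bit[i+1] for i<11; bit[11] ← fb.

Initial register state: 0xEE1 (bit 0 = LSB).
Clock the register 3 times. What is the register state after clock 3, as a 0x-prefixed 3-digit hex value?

0x1DC

reg_0 = 0xEE1
clock 1: out=1, reg = 0x770
clock 2: out=0, reg = 0x3B8
clock 3: out=0, reg = 0x1DC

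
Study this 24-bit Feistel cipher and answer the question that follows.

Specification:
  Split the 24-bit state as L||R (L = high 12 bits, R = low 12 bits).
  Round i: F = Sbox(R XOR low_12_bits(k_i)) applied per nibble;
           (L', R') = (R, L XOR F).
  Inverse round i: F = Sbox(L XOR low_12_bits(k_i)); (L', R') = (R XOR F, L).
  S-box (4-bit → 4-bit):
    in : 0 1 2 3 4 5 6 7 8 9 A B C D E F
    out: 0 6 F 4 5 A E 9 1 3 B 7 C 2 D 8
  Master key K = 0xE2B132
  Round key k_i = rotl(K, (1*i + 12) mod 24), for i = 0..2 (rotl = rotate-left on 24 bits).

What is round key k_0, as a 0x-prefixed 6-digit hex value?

0x132E2B

K = 0xE2B132
k_0 = rotl(K, (1*0+12) mod 24) = rotl(K, 12) = 0x132E2B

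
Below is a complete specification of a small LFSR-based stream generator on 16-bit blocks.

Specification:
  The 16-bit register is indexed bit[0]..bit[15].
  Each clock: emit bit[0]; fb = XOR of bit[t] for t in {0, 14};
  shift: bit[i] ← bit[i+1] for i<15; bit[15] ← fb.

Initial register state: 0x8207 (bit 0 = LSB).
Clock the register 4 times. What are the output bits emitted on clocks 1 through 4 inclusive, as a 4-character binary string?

1110

reg_0 = 0x8207
clock 1: out=1, reg = 0xC103
clock 2: out=1, reg = 0x6081
clock 3: out=1, reg = 0x3040
clock 4: out=0, reg = 0x1820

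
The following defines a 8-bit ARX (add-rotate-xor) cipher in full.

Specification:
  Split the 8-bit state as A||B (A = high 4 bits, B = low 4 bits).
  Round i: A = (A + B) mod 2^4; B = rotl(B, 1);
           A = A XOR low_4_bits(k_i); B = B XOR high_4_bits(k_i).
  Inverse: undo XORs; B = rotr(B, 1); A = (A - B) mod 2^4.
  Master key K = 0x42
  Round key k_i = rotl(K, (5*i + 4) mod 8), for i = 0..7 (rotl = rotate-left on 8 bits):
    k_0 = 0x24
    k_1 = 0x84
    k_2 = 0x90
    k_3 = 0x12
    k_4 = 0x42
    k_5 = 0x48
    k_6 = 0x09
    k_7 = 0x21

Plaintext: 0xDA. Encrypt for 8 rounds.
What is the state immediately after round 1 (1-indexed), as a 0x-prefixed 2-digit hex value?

0x37

s_0 = plaintext = 0xDA
s_1 = Round(s_0, k_0) = 0x37
s_2 = Round(s_1, k_1) = 0xE6
s_3 = Round(s_2, k_2) = 0x45
s_4 = Round(s_3, k_3) = 0xBB
s_5 = Round(s_4, k_4) = 0x43
s_6 = Round(s_5, k_5) = 0xF2
s_7 = Round(s_6, k_6) = 0x84
s_8 = Round(s_7, k_7) = 0xDA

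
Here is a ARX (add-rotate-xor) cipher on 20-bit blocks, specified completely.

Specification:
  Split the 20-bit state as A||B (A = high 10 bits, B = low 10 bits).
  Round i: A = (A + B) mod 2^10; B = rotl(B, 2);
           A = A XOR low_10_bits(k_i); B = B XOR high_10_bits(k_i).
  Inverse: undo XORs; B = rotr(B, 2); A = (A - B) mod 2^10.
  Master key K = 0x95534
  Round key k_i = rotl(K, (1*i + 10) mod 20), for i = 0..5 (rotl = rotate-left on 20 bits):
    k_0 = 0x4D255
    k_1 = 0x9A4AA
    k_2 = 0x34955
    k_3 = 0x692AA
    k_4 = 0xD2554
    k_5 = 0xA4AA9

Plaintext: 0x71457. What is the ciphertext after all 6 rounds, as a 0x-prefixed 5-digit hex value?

0xC6C8C

s_0 = plaintext = 0x71457
s_1 = Round(s_0, k_0) = 0x12468
s_2 = Round(s_1, k_1) = 0x06FC9
s_3 = Round(s_2, k_2) = 0xAC7F5
s_4 = Round(s_3, k_3) = 0x03273
s_5 = Round(s_4, k_4) = 0xCAE87
s_6 = Round(s_5, k_5) = 0xC6C8C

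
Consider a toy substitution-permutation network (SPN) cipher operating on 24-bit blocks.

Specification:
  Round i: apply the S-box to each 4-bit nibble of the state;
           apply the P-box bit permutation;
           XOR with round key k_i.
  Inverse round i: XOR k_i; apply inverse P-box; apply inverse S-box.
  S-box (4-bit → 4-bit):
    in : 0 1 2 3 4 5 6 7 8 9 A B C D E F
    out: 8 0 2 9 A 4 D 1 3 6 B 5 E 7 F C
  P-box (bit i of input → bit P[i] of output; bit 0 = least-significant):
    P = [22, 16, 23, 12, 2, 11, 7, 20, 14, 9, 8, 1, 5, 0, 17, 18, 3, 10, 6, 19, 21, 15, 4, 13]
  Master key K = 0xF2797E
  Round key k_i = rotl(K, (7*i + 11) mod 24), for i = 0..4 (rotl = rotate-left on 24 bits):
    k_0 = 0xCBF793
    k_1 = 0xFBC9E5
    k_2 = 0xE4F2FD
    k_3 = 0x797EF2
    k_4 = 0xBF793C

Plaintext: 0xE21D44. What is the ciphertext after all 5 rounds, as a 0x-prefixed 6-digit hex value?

0xCEC3C6

s_0 = plaintext = 0xE21D44
s_1 = Round(s_0, k_0) = 0xFA0883
s_2 = Round(s_1, k_1) = 0xB7B7F9
s_3 = Round(s_2, k_2) = 0x57B245
s_4 = Round(s_3, k_3) = 0xEB74CA
s_5 = Round(s_4, k_4) = 0xCEC3C6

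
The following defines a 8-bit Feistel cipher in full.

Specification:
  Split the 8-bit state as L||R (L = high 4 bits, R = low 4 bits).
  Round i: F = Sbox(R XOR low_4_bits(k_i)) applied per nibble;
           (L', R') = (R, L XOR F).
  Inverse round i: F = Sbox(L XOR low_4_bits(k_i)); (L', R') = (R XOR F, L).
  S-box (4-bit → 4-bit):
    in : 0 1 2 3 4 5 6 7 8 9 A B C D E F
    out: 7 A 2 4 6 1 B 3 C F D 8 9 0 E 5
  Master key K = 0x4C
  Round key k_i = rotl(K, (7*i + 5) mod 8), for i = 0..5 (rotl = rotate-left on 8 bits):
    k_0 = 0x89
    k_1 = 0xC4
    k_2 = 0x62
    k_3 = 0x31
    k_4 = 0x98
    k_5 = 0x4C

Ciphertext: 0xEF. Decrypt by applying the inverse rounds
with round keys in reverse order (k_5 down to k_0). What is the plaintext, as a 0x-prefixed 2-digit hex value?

s_0 = ciphertext = 0xEF
s_1 = InvRound(s_0, k_5) = 0xDE
s_2 = InvRound(s_1, k_4) = 0xFD
s_3 = InvRound(s_2, k_3) = 0x3F
s_4 = InvRound(s_3, k_2) = 0x53
s_5 = InvRound(s_4, k_1) = 0x95
s_6 = InvRound(s_5, k_0) = 0x29

0x29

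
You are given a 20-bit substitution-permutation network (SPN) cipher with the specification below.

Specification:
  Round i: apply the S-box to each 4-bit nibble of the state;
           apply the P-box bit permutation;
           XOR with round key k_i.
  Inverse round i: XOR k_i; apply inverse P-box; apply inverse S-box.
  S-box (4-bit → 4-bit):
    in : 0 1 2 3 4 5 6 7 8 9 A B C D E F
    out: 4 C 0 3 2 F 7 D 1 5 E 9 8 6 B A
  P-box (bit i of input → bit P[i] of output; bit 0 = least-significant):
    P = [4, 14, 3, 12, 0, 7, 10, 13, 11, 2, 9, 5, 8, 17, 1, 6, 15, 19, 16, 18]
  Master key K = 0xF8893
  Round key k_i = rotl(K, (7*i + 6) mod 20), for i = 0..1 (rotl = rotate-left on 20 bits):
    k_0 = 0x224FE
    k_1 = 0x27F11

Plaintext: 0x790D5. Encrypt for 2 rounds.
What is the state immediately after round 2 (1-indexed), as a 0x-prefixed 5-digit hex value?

0x5B3D4

s_0 = plaintext = 0x790D5
s_1 = Round(s_0, k_0) = 0x7F364
s_2 = Round(s_1, k_1) = 0x5B3D4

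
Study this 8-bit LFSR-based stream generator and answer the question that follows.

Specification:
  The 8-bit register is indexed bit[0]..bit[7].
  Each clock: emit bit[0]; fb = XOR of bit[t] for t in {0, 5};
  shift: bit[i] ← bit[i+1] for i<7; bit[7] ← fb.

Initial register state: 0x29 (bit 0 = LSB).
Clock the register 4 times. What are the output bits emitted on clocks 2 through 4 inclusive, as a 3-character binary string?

reg_0 = 0x29
clock 1: out=1, reg = 0x14
clock 2: out=0, reg = 0x0A
clock 3: out=0, reg = 0x05
clock 4: out=1, reg = 0x82

001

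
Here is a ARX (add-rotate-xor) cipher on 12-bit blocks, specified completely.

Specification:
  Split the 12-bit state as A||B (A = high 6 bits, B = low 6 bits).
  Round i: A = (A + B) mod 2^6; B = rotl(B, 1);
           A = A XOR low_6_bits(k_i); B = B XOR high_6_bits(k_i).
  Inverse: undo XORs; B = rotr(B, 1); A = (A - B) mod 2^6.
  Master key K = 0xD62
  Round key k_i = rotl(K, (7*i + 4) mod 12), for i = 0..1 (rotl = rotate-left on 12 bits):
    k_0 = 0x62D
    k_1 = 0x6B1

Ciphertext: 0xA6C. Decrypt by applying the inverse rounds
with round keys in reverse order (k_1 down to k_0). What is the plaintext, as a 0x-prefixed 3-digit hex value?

0xBE1

s_0 = ciphertext = 0xA6C
s_1 = InvRound(s_0, k_1) = 0xF5B
s_2 = InvRound(s_1, k_0) = 0xBE1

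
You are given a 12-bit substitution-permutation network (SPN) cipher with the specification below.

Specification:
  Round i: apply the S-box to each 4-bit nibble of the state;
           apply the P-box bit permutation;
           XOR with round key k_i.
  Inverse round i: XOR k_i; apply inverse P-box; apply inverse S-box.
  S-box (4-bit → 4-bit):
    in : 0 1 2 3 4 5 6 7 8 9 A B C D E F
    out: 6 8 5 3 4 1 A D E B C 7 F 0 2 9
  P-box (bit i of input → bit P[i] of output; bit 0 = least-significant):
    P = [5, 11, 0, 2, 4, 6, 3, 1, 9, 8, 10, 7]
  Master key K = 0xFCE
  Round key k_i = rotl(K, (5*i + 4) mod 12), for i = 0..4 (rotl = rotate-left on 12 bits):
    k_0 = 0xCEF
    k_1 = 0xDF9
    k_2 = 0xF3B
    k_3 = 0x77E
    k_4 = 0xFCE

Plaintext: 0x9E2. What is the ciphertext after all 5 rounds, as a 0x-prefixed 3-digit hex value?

s_0 = plaintext = 0x9E2
s_1 = Round(s_0, k_0) = 0xF0E
s_2 = Round(s_1, k_1) = 0x731
s_3 = Round(s_2, k_2) = 0x9EF
s_4 = Round(s_3, k_3) = 0x49A
s_5 = Round(s_4, k_4) = 0xB99

0xB99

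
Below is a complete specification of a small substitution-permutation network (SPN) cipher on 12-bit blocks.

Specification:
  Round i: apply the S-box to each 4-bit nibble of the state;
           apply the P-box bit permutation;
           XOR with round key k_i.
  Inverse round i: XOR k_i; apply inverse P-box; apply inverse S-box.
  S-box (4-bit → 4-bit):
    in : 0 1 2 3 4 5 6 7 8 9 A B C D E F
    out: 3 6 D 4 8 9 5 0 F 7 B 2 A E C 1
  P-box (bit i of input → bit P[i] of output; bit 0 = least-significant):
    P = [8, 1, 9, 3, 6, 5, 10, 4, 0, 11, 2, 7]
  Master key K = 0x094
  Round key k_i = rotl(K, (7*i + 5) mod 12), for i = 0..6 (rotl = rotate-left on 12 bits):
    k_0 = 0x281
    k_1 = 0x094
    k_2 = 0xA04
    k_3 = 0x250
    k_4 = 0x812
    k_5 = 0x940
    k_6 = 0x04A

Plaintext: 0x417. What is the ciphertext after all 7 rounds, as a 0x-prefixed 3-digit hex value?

s_0 = plaintext = 0x417
s_1 = Round(s_0, k_0) = 0x621
s_2 = Round(s_1, k_1) = 0x6C3
s_3 = Round(s_2, k_2) = 0x831
s_4 = Round(s_3, k_3) = 0xCD7
s_5 = Round(s_4, k_4) = 0x4A2
s_6 = Round(s_5, k_5) = 0xAB8
s_7 = Round(s_6, k_6) = 0xBE1

0xBE1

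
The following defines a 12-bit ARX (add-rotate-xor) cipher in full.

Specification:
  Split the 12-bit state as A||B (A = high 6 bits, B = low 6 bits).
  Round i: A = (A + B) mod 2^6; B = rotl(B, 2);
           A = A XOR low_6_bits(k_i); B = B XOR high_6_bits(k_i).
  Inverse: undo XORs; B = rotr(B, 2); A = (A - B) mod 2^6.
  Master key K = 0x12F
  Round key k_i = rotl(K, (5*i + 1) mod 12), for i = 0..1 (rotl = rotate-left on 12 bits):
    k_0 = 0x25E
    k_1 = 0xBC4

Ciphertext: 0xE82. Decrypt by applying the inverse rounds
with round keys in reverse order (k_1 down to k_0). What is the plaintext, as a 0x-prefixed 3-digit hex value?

s_0 = ciphertext = 0xE82
s_1 = InvRound(s_0, k_1) = 0x8DB
s_2 = InvRound(s_1, k_0) = 0x664

0x664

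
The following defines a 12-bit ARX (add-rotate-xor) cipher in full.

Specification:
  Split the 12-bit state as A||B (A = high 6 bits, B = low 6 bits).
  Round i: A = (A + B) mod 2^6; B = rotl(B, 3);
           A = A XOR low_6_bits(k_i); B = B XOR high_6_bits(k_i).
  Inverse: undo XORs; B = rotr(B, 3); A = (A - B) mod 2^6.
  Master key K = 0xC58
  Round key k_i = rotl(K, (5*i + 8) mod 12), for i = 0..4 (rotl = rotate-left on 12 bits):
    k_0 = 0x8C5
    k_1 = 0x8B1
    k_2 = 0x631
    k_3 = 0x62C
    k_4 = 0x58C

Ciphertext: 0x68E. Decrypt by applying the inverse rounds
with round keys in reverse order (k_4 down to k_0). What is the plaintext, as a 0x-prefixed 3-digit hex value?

s_0 = ciphertext = 0x68E
s_1 = InvRound(s_0, k_4) = 0x4C3
s_2 = InvRound(s_1, k_3) = 0x91B
s_3 = InvRound(s_2, k_2) = 0xF58
s_4 = InvRound(s_3, k_1) = 0xD57
s_5 = InvRound(s_4, k_0) = 0x2A6

0x2A6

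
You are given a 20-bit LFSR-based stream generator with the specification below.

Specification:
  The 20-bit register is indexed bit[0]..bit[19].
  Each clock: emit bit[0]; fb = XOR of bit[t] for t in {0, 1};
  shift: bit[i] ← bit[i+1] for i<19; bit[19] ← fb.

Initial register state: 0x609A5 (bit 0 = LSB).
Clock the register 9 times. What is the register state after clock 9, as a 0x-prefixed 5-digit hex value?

reg_0 = 0x609A5
clock 1: out=1, reg = 0xB04D2
clock 2: out=0, reg = 0xD8269
clock 3: out=1, reg = 0xEC134
clock 4: out=0, reg = 0x7609A
clock 5: out=0, reg = 0xBB04D
clock 6: out=1, reg = 0xDD826
clock 7: out=0, reg = 0xEEC13
clock 8: out=1, reg = 0x77609
clock 9: out=1, reg = 0xBBB04

0xBBB04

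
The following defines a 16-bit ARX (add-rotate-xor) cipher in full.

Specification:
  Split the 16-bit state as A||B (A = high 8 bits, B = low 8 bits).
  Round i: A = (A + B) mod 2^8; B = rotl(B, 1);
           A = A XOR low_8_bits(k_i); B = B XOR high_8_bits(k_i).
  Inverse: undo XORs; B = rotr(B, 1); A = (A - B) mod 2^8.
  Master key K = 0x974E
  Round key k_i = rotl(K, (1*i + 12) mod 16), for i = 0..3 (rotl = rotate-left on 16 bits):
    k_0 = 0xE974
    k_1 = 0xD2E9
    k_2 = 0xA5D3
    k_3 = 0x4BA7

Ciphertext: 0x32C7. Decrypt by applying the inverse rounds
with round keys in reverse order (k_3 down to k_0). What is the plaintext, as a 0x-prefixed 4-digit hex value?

s_0 = ciphertext = 0x32C7
s_1 = InvRound(s_0, k_3) = 0x4F46
s_2 = InvRound(s_1, k_2) = 0xABF1
s_3 = InvRound(s_2, k_1) = 0xB191
s_4 = InvRound(s_3, k_0) = 0x893C

0x893C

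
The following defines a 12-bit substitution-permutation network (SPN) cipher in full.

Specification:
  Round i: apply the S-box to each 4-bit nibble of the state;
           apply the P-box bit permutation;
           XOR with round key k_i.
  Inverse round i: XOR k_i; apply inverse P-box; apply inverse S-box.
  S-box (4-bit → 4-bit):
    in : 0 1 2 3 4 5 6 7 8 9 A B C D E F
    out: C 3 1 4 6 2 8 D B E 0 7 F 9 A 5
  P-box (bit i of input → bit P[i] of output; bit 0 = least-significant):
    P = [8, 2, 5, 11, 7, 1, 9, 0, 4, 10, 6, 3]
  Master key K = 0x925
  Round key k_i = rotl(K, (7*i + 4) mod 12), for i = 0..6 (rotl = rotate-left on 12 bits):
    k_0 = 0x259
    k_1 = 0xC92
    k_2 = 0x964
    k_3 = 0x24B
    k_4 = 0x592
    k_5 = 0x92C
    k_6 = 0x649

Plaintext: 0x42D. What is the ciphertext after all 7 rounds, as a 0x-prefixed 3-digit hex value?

s_0 = plaintext = 0x42D
s_1 = Round(s_0, k_0) = 0xF99
s_2 = Round(s_1, k_1) = 0x6E5
s_3 = Round(s_2, k_2) = 0x96B
s_4 = Round(s_3, k_3) = 0x726
s_5 = Round(s_4, k_4) = 0xD4A
s_6 = Round(s_5, k_5) = 0xB36
s_7 = Round(s_6, k_6) = 0x819

0x819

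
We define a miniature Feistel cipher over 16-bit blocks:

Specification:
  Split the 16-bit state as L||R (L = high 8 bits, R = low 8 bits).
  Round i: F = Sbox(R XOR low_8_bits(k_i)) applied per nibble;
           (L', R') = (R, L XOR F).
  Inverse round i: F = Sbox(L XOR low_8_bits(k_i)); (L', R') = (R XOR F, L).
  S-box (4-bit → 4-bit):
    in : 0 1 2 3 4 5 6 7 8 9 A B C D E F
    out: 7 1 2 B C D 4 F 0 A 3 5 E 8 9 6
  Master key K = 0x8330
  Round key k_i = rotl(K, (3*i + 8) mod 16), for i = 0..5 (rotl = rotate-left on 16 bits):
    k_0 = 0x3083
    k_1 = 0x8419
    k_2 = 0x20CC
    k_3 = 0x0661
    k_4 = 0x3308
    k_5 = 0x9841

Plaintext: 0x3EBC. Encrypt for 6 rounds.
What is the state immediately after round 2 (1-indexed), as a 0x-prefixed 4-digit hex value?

s_0 = plaintext = 0x3EBC
s_1 = Round(s_0, k_0) = 0xBC88
s_2 = Round(s_1, k_1) = 0x881D
s_3 = Round(s_2, k_2) = 0x1D09
s_4 = Round(s_3, k_3) = 0x095D
s_5 = Round(s_4, k_4) = 0x5DD4
s_6 = Round(s_5, k_5) = 0xD4F0

0x881D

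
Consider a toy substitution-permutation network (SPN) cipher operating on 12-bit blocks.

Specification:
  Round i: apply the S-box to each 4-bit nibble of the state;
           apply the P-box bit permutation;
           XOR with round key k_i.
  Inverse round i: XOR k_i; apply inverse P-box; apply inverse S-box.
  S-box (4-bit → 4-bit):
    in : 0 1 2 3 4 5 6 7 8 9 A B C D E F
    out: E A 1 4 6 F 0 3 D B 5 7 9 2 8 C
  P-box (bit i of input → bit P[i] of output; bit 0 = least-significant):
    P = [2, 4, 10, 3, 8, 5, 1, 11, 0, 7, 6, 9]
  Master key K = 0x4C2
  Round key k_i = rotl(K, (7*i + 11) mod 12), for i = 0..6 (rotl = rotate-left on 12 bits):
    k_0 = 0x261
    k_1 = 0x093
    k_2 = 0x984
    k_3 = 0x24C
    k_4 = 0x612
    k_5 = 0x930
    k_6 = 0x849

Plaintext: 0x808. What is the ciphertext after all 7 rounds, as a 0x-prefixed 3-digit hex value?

0xF12

s_0 = plaintext = 0x808
s_1 = Round(s_0, k_0) = 0xC0E
s_2 = Round(s_1, k_1) = 0xAB8
s_3 = Round(s_2, k_2) = 0xCEB
s_4 = Round(s_3, k_3) = 0xC59
s_5 = Round(s_4, k_4) = 0xD2D
s_6 = Round(s_5, k_5) = 0x8A0
s_7 = Round(s_6, k_6) = 0xF12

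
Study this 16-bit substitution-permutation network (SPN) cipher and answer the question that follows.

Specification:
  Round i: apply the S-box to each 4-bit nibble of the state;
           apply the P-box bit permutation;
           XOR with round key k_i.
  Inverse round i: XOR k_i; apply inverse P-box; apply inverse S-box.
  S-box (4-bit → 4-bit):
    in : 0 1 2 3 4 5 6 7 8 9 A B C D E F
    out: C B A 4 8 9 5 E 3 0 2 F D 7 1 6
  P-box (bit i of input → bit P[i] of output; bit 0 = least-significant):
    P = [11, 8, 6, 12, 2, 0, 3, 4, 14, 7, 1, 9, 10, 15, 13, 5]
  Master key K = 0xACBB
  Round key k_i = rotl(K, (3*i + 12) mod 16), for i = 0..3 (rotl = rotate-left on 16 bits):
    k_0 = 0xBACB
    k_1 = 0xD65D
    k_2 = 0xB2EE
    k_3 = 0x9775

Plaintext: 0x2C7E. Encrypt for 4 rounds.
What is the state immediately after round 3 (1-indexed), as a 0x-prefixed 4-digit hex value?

0x9CA6

s_0 = plaintext = 0x2C7E
s_1 = Round(s_0, k_0) = 0x70F0
s_2 = Round(s_1, k_1) = 0x6436
s_3 = Round(s_2, k_2) = 0x9CA6
s_4 = Round(s_3, k_3) = 0xDD36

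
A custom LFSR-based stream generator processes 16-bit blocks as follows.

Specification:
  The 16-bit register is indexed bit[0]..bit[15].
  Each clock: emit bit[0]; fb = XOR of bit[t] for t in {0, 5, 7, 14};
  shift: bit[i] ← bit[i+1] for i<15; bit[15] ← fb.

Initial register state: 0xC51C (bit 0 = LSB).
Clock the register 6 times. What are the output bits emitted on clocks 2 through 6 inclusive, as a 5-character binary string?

reg_0 = 0xC51C
clock 1: out=0, reg = 0xE28E
clock 2: out=0, reg = 0x7147
clock 3: out=1, reg = 0x38A3
clock 4: out=1, reg = 0x9C51
clock 5: out=1, reg = 0xCE28
clock 6: out=0, reg = 0x6714

01110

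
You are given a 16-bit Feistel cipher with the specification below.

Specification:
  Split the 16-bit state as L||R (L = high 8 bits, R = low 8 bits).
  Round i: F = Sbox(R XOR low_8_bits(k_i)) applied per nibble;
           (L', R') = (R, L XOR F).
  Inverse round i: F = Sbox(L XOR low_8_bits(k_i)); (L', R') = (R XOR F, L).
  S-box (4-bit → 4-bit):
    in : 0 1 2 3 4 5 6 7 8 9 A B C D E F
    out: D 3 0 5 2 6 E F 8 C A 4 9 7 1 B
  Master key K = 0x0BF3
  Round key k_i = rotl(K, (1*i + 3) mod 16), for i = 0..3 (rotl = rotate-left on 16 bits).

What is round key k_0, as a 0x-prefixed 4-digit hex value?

0x5F98

K = 0x0BF3
k_0 = rotl(K, (1*0+3) mod 16) = rotl(K, 3) = 0x5F98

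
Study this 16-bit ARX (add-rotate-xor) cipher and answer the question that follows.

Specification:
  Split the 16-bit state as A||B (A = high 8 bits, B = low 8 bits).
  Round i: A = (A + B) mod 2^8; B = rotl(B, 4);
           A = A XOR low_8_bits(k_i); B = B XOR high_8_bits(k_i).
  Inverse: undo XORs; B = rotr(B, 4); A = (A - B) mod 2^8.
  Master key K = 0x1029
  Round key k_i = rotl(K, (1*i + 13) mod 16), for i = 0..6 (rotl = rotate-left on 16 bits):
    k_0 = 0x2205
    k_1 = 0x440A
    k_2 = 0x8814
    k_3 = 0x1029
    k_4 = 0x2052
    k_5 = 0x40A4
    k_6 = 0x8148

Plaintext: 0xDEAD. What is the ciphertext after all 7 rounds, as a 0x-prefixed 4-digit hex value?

s_0 = plaintext = 0xDEAD
s_1 = Round(s_0, k_0) = 0x8EF8
s_2 = Round(s_1, k_1) = 0x8CCB
s_3 = Round(s_2, k_2) = 0x4334
s_4 = Round(s_3, k_3) = 0x5E53
s_5 = Round(s_4, k_4) = 0xE315
s_6 = Round(s_5, k_5) = 0x5C11
s_7 = Round(s_6, k_6) = 0x2590

0x2590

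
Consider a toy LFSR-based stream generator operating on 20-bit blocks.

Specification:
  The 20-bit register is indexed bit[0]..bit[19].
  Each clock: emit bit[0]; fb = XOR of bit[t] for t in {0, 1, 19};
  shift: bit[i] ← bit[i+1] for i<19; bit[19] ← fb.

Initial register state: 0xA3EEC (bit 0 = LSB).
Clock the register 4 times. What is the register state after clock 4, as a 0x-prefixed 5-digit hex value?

0x9A3EE

reg_0 = 0xA3EEC
clock 1: out=0, reg = 0xD1F76
clock 2: out=0, reg = 0x68FBB
clock 3: out=1, reg = 0x347DD
clock 4: out=1, reg = 0x9A3EE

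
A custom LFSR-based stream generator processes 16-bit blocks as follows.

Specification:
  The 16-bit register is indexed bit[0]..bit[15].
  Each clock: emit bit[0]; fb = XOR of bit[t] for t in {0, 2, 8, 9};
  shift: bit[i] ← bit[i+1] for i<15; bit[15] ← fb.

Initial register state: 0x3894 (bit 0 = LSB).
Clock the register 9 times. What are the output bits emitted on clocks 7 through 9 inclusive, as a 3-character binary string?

reg_0 = 0x3894
clock 1: out=0, reg = 0x9C4A
clock 2: out=0, reg = 0x4E25
clock 3: out=1, reg = 0xA712
clock 4: out=0, reg = 0x5389
clock 5: out=1, reg = 0xA9C4
clock 6: out=0, reg = 0x54E2
clock 7: out=0, reg = 0x2A71
clock 8: out=1, reg = 0x1538
clock 9: out=0, reg = 0x8A9C

010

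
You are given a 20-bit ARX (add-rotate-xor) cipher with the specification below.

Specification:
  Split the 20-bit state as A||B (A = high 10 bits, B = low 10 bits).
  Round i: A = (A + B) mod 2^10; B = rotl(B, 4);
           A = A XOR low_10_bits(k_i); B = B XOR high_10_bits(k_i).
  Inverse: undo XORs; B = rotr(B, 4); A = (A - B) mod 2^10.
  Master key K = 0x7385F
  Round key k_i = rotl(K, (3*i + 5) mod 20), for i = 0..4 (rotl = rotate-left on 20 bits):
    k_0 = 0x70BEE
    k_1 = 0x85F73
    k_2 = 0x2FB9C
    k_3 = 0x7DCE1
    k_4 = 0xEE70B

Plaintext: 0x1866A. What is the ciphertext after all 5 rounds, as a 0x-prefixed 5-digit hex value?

0x40049

s_0 = plaintext = 0x1866A
s_1 = Round(s_0, k_0) = 0x4976B
s_2 = Round(s_1, k_1) = 0xF8CAA
s_3 = Round(s_2, k_2) = 0xC461C
s_4 = Round(s_3, k_3) = 0x7303F
s_5 = Round(s_4, k_4) = 0x40049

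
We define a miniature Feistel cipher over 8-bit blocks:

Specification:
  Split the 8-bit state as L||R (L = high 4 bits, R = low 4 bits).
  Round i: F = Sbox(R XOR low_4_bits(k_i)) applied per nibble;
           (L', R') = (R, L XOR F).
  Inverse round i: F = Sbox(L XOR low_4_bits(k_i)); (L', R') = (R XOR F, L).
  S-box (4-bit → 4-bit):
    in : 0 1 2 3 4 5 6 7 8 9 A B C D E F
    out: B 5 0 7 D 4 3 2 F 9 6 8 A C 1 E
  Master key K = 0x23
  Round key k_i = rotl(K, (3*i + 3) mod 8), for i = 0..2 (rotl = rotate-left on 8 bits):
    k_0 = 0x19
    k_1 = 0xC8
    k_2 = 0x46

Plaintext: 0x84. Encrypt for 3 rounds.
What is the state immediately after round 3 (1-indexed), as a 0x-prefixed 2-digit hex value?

0xEB

s_0 = plaintext = 0x84
s_1 = Round(s_0, k_0) = 0x44
s_2 = Round(s_1, k_1) = 0x4E
s_3 = Round(s_2, k_2) = 0xEB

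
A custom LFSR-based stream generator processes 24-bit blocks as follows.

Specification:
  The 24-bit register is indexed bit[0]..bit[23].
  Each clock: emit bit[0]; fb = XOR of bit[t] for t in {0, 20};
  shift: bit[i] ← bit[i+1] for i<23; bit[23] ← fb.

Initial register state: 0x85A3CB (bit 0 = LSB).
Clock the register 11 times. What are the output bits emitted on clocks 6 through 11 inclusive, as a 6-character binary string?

011110

reg_0 = 0x85A3CB
clock 1: out=1, reg = 0xC2D1E5
clock 2: out=1, reg = 0xE168F2
clock 3: out=0, reg = 0x70B479
clock 4: out=1, reg = 0x385A3C
clock 5: out=0, reg = 0x9C2D1E
clock 6: out=0, reg = 0xCE168F
clock 7: out=1, reg = 0xE70B47
clock 8: out=1, reg = 0xF385A3
clock 9: out=1, reg = 0x79C2D1
clock 10: out=1, reg = 0x3CE168
clock 11: out=0, reg = 0x9E70B4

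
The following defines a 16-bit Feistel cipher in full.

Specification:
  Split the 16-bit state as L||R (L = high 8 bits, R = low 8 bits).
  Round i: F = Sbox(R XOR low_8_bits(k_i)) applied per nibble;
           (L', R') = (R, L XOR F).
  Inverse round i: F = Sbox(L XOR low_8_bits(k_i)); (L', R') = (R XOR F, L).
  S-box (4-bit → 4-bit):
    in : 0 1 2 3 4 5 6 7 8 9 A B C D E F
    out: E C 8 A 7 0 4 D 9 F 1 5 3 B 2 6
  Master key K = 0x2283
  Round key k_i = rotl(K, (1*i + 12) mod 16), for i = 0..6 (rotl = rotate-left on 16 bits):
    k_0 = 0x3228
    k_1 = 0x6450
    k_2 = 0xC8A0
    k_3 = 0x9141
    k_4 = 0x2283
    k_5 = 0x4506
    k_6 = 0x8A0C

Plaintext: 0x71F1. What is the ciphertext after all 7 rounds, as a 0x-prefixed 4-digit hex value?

s_0 = plaintext = 0x71F1
s_1 = Round(s_0, k_0) = 0xF1CE
s_2 = Round(s_1, k_1) = 0xCE03
s_3 = Round(s_2, k_2) = 0x03D4
s_4 = Round(s_3, k_3) = 0xD4F3
s_5 = Round(s_4, k_4) = 0xF30A
s_6 = Round(s_5, k_5) = 0x0A10
s_7 = Round(s_6, k_6) = 0x10C9

0x10C9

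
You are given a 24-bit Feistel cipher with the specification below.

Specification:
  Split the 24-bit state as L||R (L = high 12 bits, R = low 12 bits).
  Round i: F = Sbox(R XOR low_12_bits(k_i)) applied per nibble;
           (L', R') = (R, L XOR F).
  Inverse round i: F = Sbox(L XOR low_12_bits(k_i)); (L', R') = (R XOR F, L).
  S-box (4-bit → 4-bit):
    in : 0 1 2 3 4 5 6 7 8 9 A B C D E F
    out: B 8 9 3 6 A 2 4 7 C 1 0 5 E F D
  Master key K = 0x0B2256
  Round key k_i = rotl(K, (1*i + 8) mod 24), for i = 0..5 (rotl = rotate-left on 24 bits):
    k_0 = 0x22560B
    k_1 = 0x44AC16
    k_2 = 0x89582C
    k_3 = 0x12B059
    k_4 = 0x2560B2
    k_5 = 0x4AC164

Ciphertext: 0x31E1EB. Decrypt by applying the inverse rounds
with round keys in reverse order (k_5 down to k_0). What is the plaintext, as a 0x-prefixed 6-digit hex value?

0xA9EFD9

s_0 = ciphertext = 0x31E1EB
s_1 = InvRound(s_0, k_5) = 0x8AA31E
s_2 = InvRound(s_1, k_4) = 0x4998AA
s_3 = InvRound(s_2, k_3) = 0xEF1499
s_4 = InvRound(s_3, k_2) = 0x677EF1
s_5 = InvRound(s_4, k_1) = 0xFD9677
s_6 = InvRound(s_5, k_0) = 0xA9EFD9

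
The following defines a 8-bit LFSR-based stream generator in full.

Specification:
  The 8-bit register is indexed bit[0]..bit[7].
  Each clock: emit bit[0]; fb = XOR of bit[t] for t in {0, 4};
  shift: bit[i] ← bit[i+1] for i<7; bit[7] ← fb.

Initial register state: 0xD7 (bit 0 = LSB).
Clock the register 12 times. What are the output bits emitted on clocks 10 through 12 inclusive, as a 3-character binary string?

reg_0 = 0xD7
clock 1: out=1, reg = 0x6B
clock 2: out=1, reg = 0xB5
clock 3: out=1, reg = 0x5A
clock 4: out=0, reg = 0xAD
clock 5: out=1, reg = 0xD6
clock 6: out=0, reg = 0xEB
clock 7: out=1, reg = 0xF5
clock 8: out=1, reg = 0x7A
clock 9: out=0, reg = 0xBD
clock 10: out=1, reg = 0x5E
clock 11: out=0, reg = 0xAF
clock 12: out=1, reg = 0xD7

101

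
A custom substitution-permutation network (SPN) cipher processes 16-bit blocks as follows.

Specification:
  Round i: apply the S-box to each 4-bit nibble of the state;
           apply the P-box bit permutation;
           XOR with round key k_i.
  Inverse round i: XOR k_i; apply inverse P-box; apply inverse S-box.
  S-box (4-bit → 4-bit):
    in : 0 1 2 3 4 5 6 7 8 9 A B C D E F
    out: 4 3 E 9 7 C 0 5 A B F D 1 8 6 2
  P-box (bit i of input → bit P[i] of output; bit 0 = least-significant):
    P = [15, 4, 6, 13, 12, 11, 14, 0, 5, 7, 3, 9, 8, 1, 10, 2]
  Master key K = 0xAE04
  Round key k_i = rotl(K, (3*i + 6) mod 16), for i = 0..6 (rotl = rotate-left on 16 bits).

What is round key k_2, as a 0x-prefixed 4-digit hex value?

0x4AE0

K = 0xAE04
k_0 = rotl(K, (3*0+6) mod 16) = rotl(K, 6) = 0x812B
k_1 = rotl(K, (3*1+6) mod 16) = rotl(K, 9) = 0x095C
k_2 = rotl(K, (3*2+6) mod 16) = rotl(K, 12) = 0x4AE0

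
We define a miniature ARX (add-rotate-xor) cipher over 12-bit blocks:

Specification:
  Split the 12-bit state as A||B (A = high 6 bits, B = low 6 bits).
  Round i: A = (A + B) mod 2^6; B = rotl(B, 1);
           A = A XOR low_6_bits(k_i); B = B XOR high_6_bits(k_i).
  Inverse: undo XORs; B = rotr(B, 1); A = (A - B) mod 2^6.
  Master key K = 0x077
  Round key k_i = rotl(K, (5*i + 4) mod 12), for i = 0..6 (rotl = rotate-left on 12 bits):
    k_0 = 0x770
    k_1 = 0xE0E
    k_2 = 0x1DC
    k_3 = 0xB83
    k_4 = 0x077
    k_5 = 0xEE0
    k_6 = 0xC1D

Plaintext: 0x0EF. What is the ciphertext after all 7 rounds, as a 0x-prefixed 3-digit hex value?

s_0 = plaintext = 0x0EF
s_1 = Round(s_0, k_0) = 0x082
s_2 = Round(s_1, k_1) = 0x2BC
s_3 = Round(s_2, k_2) = 0x6BE
s_4 = Round(s_3, k_3) = 0x6D3
s_5 = Round(s_4, k_4) = 0x667
s_6 = Round(s_5, k_5) = 0x834
s_7 = Round(s_6, k_6) = 0x259

0x259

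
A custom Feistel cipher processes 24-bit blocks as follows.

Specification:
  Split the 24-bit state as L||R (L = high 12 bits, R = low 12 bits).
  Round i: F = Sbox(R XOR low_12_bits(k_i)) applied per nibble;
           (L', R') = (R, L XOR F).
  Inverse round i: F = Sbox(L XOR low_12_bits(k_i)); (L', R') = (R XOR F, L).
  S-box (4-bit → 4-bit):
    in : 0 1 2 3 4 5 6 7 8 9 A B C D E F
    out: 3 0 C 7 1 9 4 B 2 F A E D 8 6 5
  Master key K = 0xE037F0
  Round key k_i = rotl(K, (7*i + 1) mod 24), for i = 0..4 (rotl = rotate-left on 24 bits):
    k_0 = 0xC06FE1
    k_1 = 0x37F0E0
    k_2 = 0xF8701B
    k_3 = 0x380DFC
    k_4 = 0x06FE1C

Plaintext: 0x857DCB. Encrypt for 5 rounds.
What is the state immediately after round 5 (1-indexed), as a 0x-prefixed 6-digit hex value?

0xDB4E7D

s_0 = plaintext = 0x857DCB
s_1 = Round(s_0, k_0) = 0xDCB49D
s_2 = Round(s_1, k_1) = 0x49DC73
s_3 = Round(s_2, k_2) = 0xC739DF
s_4 = Round(s_3, k_3) = 0x9DFDB4
s_5 = Round(s_4, k_4) = 0xDB4E7D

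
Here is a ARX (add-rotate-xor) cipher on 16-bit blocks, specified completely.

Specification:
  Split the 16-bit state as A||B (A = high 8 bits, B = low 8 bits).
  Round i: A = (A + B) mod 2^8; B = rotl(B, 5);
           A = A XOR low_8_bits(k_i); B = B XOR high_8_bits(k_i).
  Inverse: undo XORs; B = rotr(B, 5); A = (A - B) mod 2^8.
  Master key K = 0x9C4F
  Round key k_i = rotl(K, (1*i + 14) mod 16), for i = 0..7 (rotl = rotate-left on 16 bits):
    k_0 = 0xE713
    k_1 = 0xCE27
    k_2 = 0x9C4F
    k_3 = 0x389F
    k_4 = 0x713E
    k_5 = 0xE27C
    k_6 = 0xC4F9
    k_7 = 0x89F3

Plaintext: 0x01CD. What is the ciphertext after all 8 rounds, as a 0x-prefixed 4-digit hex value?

0xDAD9

s_0 = plaintext = 0x01CD
s_1 = Round(s_0, k_0) = 0xDD5E
s_2 = Round(s_1, k_1) = 0x1C05
s_3 = Round(s_2, k_2) = 0x6E3C
s_4 = Round(s_3, k_3) = 0x35BF
s_5 = Round(s_4, k_4) = 0xCA86
s_6 = Round(s_5, k_5) = 0x2C32
s_7 = Round(s_6, k_6) = 0xA782
s_8 = Round(s_7, k_7) = 0xDAD9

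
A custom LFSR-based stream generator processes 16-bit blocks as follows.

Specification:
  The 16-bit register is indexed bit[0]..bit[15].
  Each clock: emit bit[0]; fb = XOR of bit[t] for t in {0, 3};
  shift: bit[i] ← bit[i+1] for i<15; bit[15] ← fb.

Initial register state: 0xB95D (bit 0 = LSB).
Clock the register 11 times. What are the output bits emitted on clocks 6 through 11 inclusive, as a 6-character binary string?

010100

reg_0 = 0xB95D
clock 1: out=1, reg = 0x5CAE
clock 2: out=0, reg = 0xAE57
clock 3: out=1, reg = 0xD72B
clock 4: out=1, reg = 0x6B95
clock 5: out=1, reg = 0xB5CA
clock 6: out=0, reg = 0xDAE5
clock 7: out=1, reg = 0xED72
clock 8: out=0, reg = 0x76B9
clock 9: out=1, reg = 0x3B5C
clock 10: out=0, reg = 0x9DAE
clock 11: out=0, reg = 0xCED7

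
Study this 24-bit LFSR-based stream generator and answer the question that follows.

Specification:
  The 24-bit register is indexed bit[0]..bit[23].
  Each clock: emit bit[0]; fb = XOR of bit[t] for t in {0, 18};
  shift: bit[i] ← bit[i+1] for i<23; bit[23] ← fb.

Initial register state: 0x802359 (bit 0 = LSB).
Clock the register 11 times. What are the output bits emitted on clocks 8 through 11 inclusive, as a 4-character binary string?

reg_0 = 0x802359
clock 1: out=1, reg = 0xC011AC
clock 2: out=0, reg = 0x6008D6
clock 3: out=0, reg = 0x30046B
clock 4: out=1, reg = 0x980235
clock 5: out=1, reg = 0xCC011A
clock 6: out=0, reg = 0xE6008D
clock 7: out=1, reg = 0x730046
clock 8: out=0, reg = 0x398023
clock 9: out=1, reg = 0x9CC011
clock 10: out=1, reg = 0x4E6008
clock 11: out=0, reg = 0xA73004

0110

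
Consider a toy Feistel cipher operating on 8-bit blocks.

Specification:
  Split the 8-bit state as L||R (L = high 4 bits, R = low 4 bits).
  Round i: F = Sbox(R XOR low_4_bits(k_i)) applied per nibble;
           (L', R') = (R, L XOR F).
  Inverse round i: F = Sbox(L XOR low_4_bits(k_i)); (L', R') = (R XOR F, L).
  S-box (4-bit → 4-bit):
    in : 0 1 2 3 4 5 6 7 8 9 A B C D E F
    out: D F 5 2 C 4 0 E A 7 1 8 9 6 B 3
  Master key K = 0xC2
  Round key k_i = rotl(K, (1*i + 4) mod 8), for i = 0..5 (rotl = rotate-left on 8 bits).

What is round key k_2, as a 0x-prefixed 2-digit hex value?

K = 0xC2
k_0 = rotl(K, (1*0+4) mod 8) = rotl(K, 4) = 0x2C
k_1 = rotl(K, (1*1+4) mod 8) = rotl(K, 5) = 0x58
k_2 = rotl(K, (1*2+4) mod 8) = rotl(K, 6) = 0xB0

0xB0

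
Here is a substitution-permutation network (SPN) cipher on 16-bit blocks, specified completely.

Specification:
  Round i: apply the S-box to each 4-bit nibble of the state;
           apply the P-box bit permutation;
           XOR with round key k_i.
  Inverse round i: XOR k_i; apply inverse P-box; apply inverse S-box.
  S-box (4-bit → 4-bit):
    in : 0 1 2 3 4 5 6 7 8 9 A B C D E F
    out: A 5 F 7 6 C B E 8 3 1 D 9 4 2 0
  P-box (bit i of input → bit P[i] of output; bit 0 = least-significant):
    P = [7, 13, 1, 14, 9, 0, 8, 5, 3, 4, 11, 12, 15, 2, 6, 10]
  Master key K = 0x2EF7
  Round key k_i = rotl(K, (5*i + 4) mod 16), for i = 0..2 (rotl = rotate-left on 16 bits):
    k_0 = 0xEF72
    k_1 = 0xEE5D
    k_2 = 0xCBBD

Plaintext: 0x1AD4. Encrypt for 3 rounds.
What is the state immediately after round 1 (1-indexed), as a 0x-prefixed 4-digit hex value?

0x4E38

s_0 = plaintext = 0x1AD4
s_1 = Round(s_0, k_0) = 0x4E38
s_2 = Round(s_1, k_1) = 0xAD08
s_3 = Round(s_2, k_2) = 0x039C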